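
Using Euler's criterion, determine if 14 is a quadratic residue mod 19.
By Euler's criterion: 14^{9} ≡ 18 (mod 19). Since this equals -1 (≡ 18), 14 is not a QR.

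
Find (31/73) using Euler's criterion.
(31/73) = 31^{36} mod 73 = -1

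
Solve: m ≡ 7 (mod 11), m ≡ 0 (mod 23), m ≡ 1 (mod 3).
M = 11 × 23 × 3 = 759. M₁ = 69, y₁ ≡ 4 (mod 11). M₂ = 33, y₂ ≡ 7 (mod 23). M₃ = 253, y₃ ≡ 1 (mod 3). m = 7×69×4 + 0×33×7 + 1×253×1 ≡ 667 (mod 759)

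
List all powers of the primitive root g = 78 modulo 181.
78^1, 78^2, ..., 78^{180} mod 181: [78, 111, 151, 13, 109, 176, 153, 169, 150, 116, 179, 25, 140, 60, 155, 144, 10, 56, 24, 62, 130, 4, 131, 82, 61, 52, 74, 161, 69, 133, 57, 102, 173, 100, 17, 59, 77, 33, 40, 43, 96, 67, 158, 16, 162, 147, 63, 27, 115, 101, 95, 170, 47, 46, 149, 38, 68, 55, 127, 132, 160, 172, 22, 87, 89, 64, 105, 45, 71, 108, 98, 42, 18, 137, 7, 3, 53, 152, 91, 39, 146, 166, 97, 145, 88, 167, 175, 75, 58, 180, 103, 70, 30, 168, 72, 5, 28, 12, 31, 65, 2, 156, 41, 121, 26, 37, 171, 125, 157, 119, 51, 177, 50, 99, 120, 129, 107, 20, 112, 48, 124, 79, 8, 81, 164, 122, 104, 148, 141, 138, 85, 114, 23, 165, 19, 34, 118, 154, 66, 80, 86, 11, 134, 135, 32, 143, 113, 126, 54, 49, 21, 9, 159, 94, 92, 117, 76, 136, 110, 73, 83, 139, 163, 44, 174, 178, 128, 29, 90, 142, 35, 15, 84, 36, 93, 14, 6, 106, 123, 1]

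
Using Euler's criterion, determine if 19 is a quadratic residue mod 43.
By Euler's criterion: 19^{21} ≡ 42 (mod 43). Since this equals -1 (≡ 42), 19 is not a QR.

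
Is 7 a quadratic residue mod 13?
By Euler's criterion: 7^{6} ≡ 12 mod 13. Since this equals -1 (≡ 12), 7 is not a QR.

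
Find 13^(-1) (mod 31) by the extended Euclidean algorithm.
Extended GCD: 13(12) + 31(-5) = 1. So 13^(-1) ≡ 12 (mod 31). Verify: 13 × 12 = 156 ≡ 1 (mod 31)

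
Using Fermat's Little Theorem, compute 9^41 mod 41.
By Fermat: 9^{40} ≡ 1 mod 41. So 9^{41} = 9^{40} · 9^{1} ≡ 9^{1} ≡ 9 mod 41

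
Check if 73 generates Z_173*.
73^{86} ≡ 1 (mod 173) and 86 < 172, so ord_173(73) = 86 ≠ 172 and 73 is not a primitive root.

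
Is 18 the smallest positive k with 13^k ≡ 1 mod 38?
Powers of 13 mod 38: 13^1≡13, 13^2≡17, 13^3≡31, 13^4≡23, 13^5≡33, 13^6≡11, 13^7≡29, 13^8≡35, 13^9≡37, 13^10≡25, 13^11≡21, 13^12≡7, 13^13≡15, 13^14≡5, 13^15≡27, 13^16≡9, 13^17≡3, 13^18≡1. First k with 13^k≡1 is k=18. Yes, ord_38(13) = 18.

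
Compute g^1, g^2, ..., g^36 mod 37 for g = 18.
18^1, 18^2, ..., 18^{36} mod 37: [18, 28, 23, 7, 15, 11, 13, 12, 31, 3, 17, 10, 32, 21, 8, 33, 2, 36, 19, 9, 14, 30, 22, 26, 24, 25, 6, 34, 20, 27, 5, 16, 29, 4, 35, 1]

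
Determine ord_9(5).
Powers of 5 mod 9: 5^1≡5, 5^2≡7, 5^3≡8, 5^4≡4, 5^5≡2, 5^6≡1. ord_9(5) = 6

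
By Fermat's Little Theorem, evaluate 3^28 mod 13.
By Fermat: 3^{12} ≡ 1 mod 13. 28 = 2×12 + 4. So 3^{28} ≡ 3^{4} ≡ 3 mod 13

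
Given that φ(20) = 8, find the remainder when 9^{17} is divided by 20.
By Euler: 9^{8} ≡ 1 mod 20 since gcd(9, 20) = 1. 17 = 2×8 + 1. So 9^{17} ≡ 9^{1} ≡ 9 mod 20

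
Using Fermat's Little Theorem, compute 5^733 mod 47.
By Fermat: 5^{46} ≡ 1 (mod 47). 733 ≡ 43 (mod 46). So 5^{733} ≡ 5^{43} ≡ 44 (mod 47)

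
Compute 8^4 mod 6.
8^{4} = 4096 ≡ 4 mod 6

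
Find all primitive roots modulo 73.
There are φ(72) = 24 primitive roots mod 73: {5, 11, 13, 14, 15, 20, 26, 28, 29, 31, 33, 34, 39, 40, 42, 44, 45, 47, 53, 58, 59, 60, 62, 68}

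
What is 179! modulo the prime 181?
(180)! = (179)! × (180) ≡ -1 (mod 181). So (179)! ≡ -1 × (180)^(-1) ≡ (-1)×(-1) = 1 (mod 181)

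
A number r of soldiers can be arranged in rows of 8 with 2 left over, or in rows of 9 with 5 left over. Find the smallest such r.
M = 8 × 9 = 72. M₁ = 9, y₁ ≡ 1 mod 8. M₂ = 8, y₂ ≡ 8 mod 9. r = 2×9×1 + 5×8×8 ≡ 50 mod 72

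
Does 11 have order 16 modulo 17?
ord_17(11) divides 16. For each prime q|16: 11^{8}≡16, none ≡ 1. So 11 has order 16 and is a primitive root mod 17.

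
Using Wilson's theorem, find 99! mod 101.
(100)! = (99)! × (100) ≡ -1 (mod 101). So (99)! ≡ -1 × (100)^(-1) ≡ (-1)×(-1) = 1 (mod 101)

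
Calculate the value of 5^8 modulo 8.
By repeated squaring (mod 8): 5^{1}≡5, 5^{2}≡1, 5^{4}≡1, 5^{8}≡1. So 5^{8} ≡ 1 (mod 8)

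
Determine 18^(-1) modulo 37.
Since 37 is prime, by Fermat 18^(-1) ≡ 18^{35} ≡ 35 mod 37. Verify: 18 × 35 = 630 ≡ 1 mod 37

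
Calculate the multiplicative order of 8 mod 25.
Powers of 8 mod 25: 8^1≡8, 8^2≡14, 8^3≡12, 8^4≡21, 8^5≡18, 8^6≡19, 8^7≡2, 8^8≡16, 8^9≡3, 8^10≡24, 8^11≡17, 8^12≡11, 8^13≡13, 8^14≡4, 8^15≡7, 8^16≡6, 8^17≡23, 8^18≡9, 8^19≡22, 8^20≡1. So the order of 8 is 20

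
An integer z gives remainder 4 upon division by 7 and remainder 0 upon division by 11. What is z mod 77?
M = 7 × 11 = 77. M₁ = 11, y₁ ≡ 2 mod 7. M₂ = 7, y₂ ≡ 8 mod 11. z = 4×11×2 + 0×7×8 ≡ 11 mod 77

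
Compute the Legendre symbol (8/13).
(8/13) = 8^{6} mod 13 = -1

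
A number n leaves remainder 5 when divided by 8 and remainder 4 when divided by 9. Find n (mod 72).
M = 8 × 9 = 72. M₁ = 9, y₁ ≡ 1 (mod 8). M₂ = 8, y₂ ≡ 8 (mod 9). n = 5×9×1 + 4×8×8 ≡ 13 (mod 72)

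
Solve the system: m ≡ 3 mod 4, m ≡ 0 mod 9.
M = 4 × 9 = 36. M₁ = 9, y₁ ≡ 1 mod 4. M₂ = 4, y₂ ≡ 7 mod 9. m = 3×9×1 + 0×4×7 ≡ 27 mod 36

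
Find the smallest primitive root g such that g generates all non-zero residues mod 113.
g = 3. For each prime q|112: 3^{56}≡112, 3^{16}≡49, none ≡ 1, so ord_113(3) = 112 and 3 is a primitive root.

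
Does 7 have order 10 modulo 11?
ord_11(7) divides 10. For each prime q|10: 7^{5}≡10, 7^{2}≡5, none ≡ 1. So 7 has order 10 and is a primitive root mod 11.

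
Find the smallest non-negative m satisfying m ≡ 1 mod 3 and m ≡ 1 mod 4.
M = 3 × 4 = 12. M₁ = 4, y₁ ≡ 1 mod 3. M₂ = 3, y₂ ≡ 3 mod 4. m = 1×4×1 + 1×3×3 ≡ 1 mod 12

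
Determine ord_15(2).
Powers of 2 mod 15: 2^1≡2, 2^2≡4, 2^3≡8, 2^4≡1. ord_15(2) = 4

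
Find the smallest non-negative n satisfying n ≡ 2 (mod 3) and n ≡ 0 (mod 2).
M = 3 × 2 = 6. M₁ = 2, y₁ ≡ 2 (mod 3). M₂ = 3, y₂ ≡ 1 (mod 2). n = 2×2×2 + 0×3×1 ≡ 2 (mod 6)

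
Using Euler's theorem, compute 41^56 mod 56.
By Euler: 41^{24} ≡ 1 mod 56 since gcd(41, 56) = 1. 56 = 2×24 + 8. So 41^{56} ≡ 41^{8} ≡ 1 mod 56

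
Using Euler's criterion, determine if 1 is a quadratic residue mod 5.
By Euler's criterion: 1^{2} ≡ 1 mod 5. Since this equals 1, 1 is a QR.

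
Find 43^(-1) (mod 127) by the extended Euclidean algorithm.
Extended GCD: 43(-62) + 127(21) = 1. So 43^(-1) ≡ -62 ≡ 65 (mod 127). Verify: 43 × 65 = 2795 ≡ 1 (mod 127)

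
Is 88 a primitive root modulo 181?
88^{36} ≡ 1 (mod 181) and 36 < 180, so ord_181(88) = 36 ≠ 180 and 88 is not a primitive root.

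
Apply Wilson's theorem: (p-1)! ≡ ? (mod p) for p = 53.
By Wilson's theorem, (52)! ≡ -1 ≡ 52 mod 53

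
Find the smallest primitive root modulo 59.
g = 2. Powers: [2, 4, 8, 16, 32, 5, 10, 20, 40, 21, ...] generates all 58 non-zero residues.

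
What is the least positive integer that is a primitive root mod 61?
g = 2. Powers: [2, 4, 8, 16, 32, 3, ...] generates all 60 non-zero residues.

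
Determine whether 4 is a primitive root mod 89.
4^{11} ≡ 1 mod 89 and 11 < 88, so ord_89(4) = 11 ≠ 88 and 4 is not a primitive root.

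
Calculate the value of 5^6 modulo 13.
By repeated squaring mod 13: 5^{1}≡5, 5^{2}≡12, 5^{4}≡1. Then 5^{6} = 5^{4+2} ≡ 1 × 12 ≡ 12 mod 13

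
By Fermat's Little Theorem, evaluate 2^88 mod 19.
By Fermat: 2^{18} ≡ 1 (mod 19). 88 = 4×18 + 16. So 2^{88} ≡ 2^{16} ≡ 5 (mod 19)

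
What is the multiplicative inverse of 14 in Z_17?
Since 17 is prime, by Fermat 14^(-1) ≡ 14^{15} ≡ 11 (mod 17). Verify: 14 × 11 = 154 ≡ 1 (mod 17)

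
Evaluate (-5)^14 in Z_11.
Using Fermat: (-5)^{10} ≡ 1 (mod 11). 14 ≡ 4 (mod 10). So (-5)^{14} ≡ (-5)^{4} ≡ 9 (mod 11)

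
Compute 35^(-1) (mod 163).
Since 163 is prime, by Fermat 35^(-1) ≡ 35^{161} ≡ 14 (mod 163). Verify: 35 × 14 = 490 ≡ 1 (mod 163)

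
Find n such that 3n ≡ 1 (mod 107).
Since 107 is prime, by Fermat 3^(-1) ≡ 3^{105} ≡ 36 (mod 107). Verify: 3 × 36 = 108 ≡ 1 (mod 107)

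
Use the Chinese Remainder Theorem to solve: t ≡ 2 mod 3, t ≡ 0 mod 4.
M = 3 × 4 = 12. M₁ = 4, y₁ ≡ 1 mod 3. M₂ = 3, y₂ ≡ 3 mod 4. t = 2×4×1 + 0×3×3 ≡ 8 mod 12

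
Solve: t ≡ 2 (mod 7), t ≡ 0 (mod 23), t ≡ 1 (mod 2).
M = 7 × 23 × 2 = 322. M₁ = 46, y₁ ≡ 2 (mod 7). M₂ = 14, y₂ ≡ 5 (mod 23). M₃ = 161, y₃ ≡ 1 (mod 2). t = 2×46×2 + 0×14×5 + 1×161×1 ≡ 23 (mod 322)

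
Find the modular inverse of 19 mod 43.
Since 43 is prime, by Fermat 19^(-1) ≡ 19^{41} ≡ 34 mod 43. Verify: 19 × 34 = 646 ≡ 1 mod 43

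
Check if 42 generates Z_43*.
42^{2} ≡ 1 mod 43 and 2 < 42, so ord_43(42) = 2 ≠ 42 and 42 is not a primitive root.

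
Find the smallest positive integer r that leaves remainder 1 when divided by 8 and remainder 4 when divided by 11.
M = 8 × 11 = 88. M₁ = 11, y₁ ≡ 3 mod 8. M₂ = 8, y₂ ≡ 7 mod 11. r = 1×11×3 + 4×8×7 ≡ 81 mod 88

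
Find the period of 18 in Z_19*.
Powers of 18 mod 19: 18^1≡18, 18^2≡1. ord_19(18) = 2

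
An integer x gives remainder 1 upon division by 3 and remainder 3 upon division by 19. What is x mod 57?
M = 3 × 19 = 57. M₁ = 19, y₁ ≡ 1 mod 3. M₂ = 3, y₂ ≡ 13 mod 19. x = 1×19×1 + 3×3×13 ≡ 22 mod 57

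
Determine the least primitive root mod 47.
g = 5. For each prime q|46: 5^{23}≡46, 5^{2}≡25, none ≡ 1, so ord_47(5) = 46 and 5 is a primitive root.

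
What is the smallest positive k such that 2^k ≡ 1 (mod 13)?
Powers of 2 mod 13: 2^1≡2, 2^2≡4, 2^3≡8, 2^4≡3, 2^5≡6, 2^6≡12, 2^7≡11, 2^8≡9, 2^9≡5, 2^10≡10, 2^11≡7, 2^12≡1. ord_13(2) = 12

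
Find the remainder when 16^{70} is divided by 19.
By Fermat: 16^{18} ≡ 1 (mod 19). 70 = 3×18 + 16. So 16^{70} ≡ 16^{16} ≡ 17 (mod 19)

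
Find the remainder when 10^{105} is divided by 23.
By Fermat: 10^{22} ≡ 1 (mod 23). 105 = 4×22 + 17. So 10^{105} ≡ 10^{17} ≡ 17 (mod 23)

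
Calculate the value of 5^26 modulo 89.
By repeated squaring mod 89: 5^{1}≡5, 5^{2}≡25, 5^{4}≡2, 5^{8}≡4, 5^{16}≡16. Then 5^{26} = 5^{16+8+2} ≡ 16 × 4 × 25 ≡ 87 mod 89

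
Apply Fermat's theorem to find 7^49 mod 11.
By Fermat: 7^{10} ≡ 1 mod 11. 49 = 4×10 + 9. So 7^{49} ≡ 7^{9} ≡ 8 mod 11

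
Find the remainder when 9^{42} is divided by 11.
By Fermat: 9^{10} ≡ 1 mod 11. 42 = 4×10 + 2. So 9^{42} ≡ 9^{2} ≡ 4 mod 11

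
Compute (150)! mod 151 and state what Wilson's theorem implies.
(150)! mod 151 = 150. Since this equals -1 mod 151, Wilson confirms 151 is prime.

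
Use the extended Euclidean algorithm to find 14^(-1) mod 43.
Extended GCD: 14(-3) + 43(1) = 1. So 14^(-1) ≡ -3 ≡ 40 mod 43. Verify: 14 × 40 = 560 ≡ 1 mod 43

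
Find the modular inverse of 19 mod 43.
Since 43 is prime, by Fermat 19^(-1) ≡ 19^{41} ≡ 34 (mod 43). Verify: 19 × 34 = 646 ≡ 1 (mod 43)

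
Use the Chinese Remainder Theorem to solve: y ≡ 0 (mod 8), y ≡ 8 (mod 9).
M = 8 × 9 = 72. M₁ = 9, y₁ ≡ 1 (mod 8). M₂ = 8, y₂ ≡ 8 (mod 9). y = 0×9×1 + 8×8×8 ≡ 8 (mod 72)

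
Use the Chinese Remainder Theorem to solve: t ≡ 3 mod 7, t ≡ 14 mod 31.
M = 7 × 31 = 217. M₁ = 31, y₁ ≡ 5 mod 7. M₂ = 7, y₂ ≡ 9 mod 31. t = 3×31×5 + 14×7×9 ≡ 45 mod 217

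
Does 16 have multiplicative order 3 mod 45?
Powers of 16 mod 45: 16^1≡16, 16^2≡31, 16^3≡1. First k with 16^k≡1 is k=3. Yes, ord_45(16) = 3.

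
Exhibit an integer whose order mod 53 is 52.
2 has order 52 mod 53 since 2^{52} ≡ 1 (mod 53) and no smaller power works.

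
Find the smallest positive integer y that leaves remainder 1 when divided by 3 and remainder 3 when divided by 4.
M = 3 × 4 = 12. M₁ = 4, y₁ ≡ 1 mod 3. M₂ = 3, y₂ ≡ 3 mod 4. y = 1×4×1 + 3×3×3 ≡ 7 mod 12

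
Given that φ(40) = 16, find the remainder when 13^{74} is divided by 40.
By Euler: 13^{16} ≡ 1 (mod 40) since gcd(13, 40) = 1. 74 = 4×16 + 10. So 13^{74} ≡ 13^{10} ≡ 9 (mod 40)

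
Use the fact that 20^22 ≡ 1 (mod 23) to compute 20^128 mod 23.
By Fermat: 20^{22} ≡ 1 (mod 23). 128 = 5×22 + 18. So 20^{128} ≡ 20^{18} ≡ 2 (mod 23)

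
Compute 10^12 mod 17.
By repeated squaring mod 17: 10^{1}≡10, 10^{2}≡15, 10^{4}≡4, 10^{8}≡16. Then 10^{12} = 10^{8+4} ≡ 16 × 4 ≡ 13 mod 17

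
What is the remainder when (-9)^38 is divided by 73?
By repeated squaring (mod 73): (-9)^{1}≡64, (-9)^{2}≡8, (-9)^{4}≡64, (-9)^{8}≡8, (-9)^{16}≡64, (-9)^{32}≡8. Then (-9)^{38} = (-9)^{32+4+2} ≡ 8 × 64 × 8 ≡ 8 (mod 73)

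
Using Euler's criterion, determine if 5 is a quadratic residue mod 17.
By Euler's criterion: 5^{8} ≡ 16 (mod 17). Since this equals -1 (≡ 16), 5 is not a QR.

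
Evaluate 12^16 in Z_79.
By repeated squaring mod 79: 12^{1}≡12, 12^{2}≡65, 12^{4}≡38, 12^{8}≡22, 12^{16}≡10. So 12^{16} ≡ 10 mod 79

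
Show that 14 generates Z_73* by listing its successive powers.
14^1, 14^2, ..., 14^{72} mod 73: [14, 50, 43, 18, 33, 24, 44, 32, 10, 67, 62, 65, 34, 38, 21, 2, 28, 27, 13, 36, 66, 48, 15, 64, 20, 61, 51, 57, 68, 3, 42, 4, 56, 54, 26, 72, 59, 23, 30, 55, 40, 49, 29, 41, 63, 6, 11, 8, 39, 35, 52, 71, 45, 46, 60, 37, 7, 25, 58, 9, 53, 12, 22, 16, 5, 70, 31, 69, 17, 19, 47, 1]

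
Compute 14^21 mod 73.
By repeated squaring mod 73: 14^{1}≡14, 14^{2}≡50, 14^{4}≡18, 14^{8}≡32, 14^{16}≡2. Then 14^{21} = 14^{16+4+1} ≡ 2 × 18 × 14 ≡ 66 mod 73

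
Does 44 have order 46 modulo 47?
ord_47(44) divides 46. For each prime q|46: 44^{23}≡46, 44^{2}≡9, none ≡ 1. So 44 has order 46 and is a primitive root mod 47.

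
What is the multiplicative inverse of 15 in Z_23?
Since 23 is prime, by Fermat 15^(-1) ≡ 15^{21} ≡ 20 mod 23. Verify: 15 × 20 = 300 ≡ 1 mod 23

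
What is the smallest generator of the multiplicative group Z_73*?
g = 5. Powers: [5, 25, 52, 41, 59, 3, 15, 2, ...] generates all 72 non-zero residues.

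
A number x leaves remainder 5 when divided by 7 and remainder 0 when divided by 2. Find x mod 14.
M = 7 × 2 = 14. M₁ = 2, y₁ ≡ 4 mod 7. M₂ = 7, y₂ ≡ 1 mod 2. x = 5×2×4 + 0×7×1 ≡ 12 mod 14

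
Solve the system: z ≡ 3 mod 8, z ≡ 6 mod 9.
M = 8 × 9 = 72. M₁ = 9, y₁ ≡ 1 mod 8. M₂ = 8, y₂ ≡ 8 mod 9. z = 3×9×1 + 6×8×8 ≡ 51 mod 72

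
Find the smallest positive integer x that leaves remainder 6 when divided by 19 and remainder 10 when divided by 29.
M = 19 × 29 = 551. M₁ = 29, y₁ ≡ 2 mod 19. M₂ = 19, y₂ ≡ 26 mod 29. x = 6×29×2 + 10×19×26 ≡ 329 mod 551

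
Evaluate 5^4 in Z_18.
5^{4} = 625 ≡ 13 (mod 18)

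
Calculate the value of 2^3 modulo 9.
2^{3} = 8 ≡ 8 (mod 9)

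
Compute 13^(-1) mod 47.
Since 47 is prime, by Fermat 13^(-1) ≡ 13^{45} ≡ 29 mod 47. Verify: 13 × 29 = 377 ≡ 1 mod 47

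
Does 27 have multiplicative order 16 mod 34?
Powers of 27 mod 34: 27^1≡27, 27^2≡15, 27^3≡31, 27^4≡21, 27^5≡23, 27^6≡9, 27^7≡5, 27^8≡33, 27^9≡7, 27^10≡19, 27^11≡3, 27^12≡13, 27^13≡11, 27^14≡25, 27^15≡29, 27^16≡1. First k with 27^k≡1 is k=16. Yes, ord_34(27) = 16.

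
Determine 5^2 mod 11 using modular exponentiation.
5^{2} = 25 ≡ 3 mod 11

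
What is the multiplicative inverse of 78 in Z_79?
Since 79 is prime, by Fermat 78^(-1) ≡ 78^{77} ≡ 78 mod 79. Verify: 78 × 78 = 6084 ≡ 1 mod 79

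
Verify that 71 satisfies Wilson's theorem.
(70)! mod 71 = 70. Since this equals -1 (mod 71), Wilson confirms 71 is prime.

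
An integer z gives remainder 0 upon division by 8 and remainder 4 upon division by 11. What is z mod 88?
M = 8 × 11 = 88. M₁ = 11, y₁ ≡ 3 mod 8. M₂ = 8, y₂ ≡ 7 mod 11. z = 0×11×3 + 4×8×7 ≡ 48 mod 88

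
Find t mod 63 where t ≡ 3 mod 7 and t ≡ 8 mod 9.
M = 7 × 9 = 63. M₁ = 9, y₁ ≡ 4 mod 7. M₂ = 7, y₂ ≡ 4 mod 9. t = 3×9×4 + 8×7×4 ≡ 17 mod 63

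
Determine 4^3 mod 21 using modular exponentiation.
4^{3} = 64 ≡ 1 (mod 21)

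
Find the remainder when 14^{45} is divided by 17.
By Fermat: 14^{16} ≡ 1 mod 17. 45 = 2×16 + 13. So 14^{45} ≡ 14^{13} ≡ 5 mod 17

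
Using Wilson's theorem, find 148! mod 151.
(150)! = (148)! × (149) × (150) ≡ -1 (mod 151). So (148)! ≡ -1 × [(150)(149)]^(-1) ≡ 75 (mod 151)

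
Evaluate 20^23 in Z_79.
By repeated squaring mod 79: 20^{1}≡20, 20^{2}≡5, 20^{4}≡25, 20^{8}≡72, 20^{16}≡49. Then 20^{23} = 20^{16+4+2+1} ≡ 49 × 25 × 5 × 20 ≡ 50 mod 79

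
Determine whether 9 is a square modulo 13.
By Euler's criterion: 9^{6} ≡ 1 (mod 13). Since this equals 1, 9 is a QR.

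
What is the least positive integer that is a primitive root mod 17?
g = 3. Powers: [3, 9, 10, 13, 5, 15, 11, 16, ...] generates all 16 non-zero residues.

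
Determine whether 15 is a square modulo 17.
By Euler's criterion: 15^{8} ≡ 1 (mod 17). Since this equals 1, 15 is a QR.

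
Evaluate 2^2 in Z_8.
2^{2} = 4 ≡ 4 mod 8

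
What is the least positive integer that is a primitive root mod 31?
g = 3. For each prime q|30: 3^{15}≡30, 3^{10}≡25, 3^{6}≡16, none ≡ 1, so ord_31(3) = 30 and 3 is a primitive root.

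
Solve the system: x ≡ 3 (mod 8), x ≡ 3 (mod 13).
M = 8 × 13 = 104. M₁ = 13, y₁ ≡ 5 (mod 8). M₂ = 8, y₂ ≡ 5 (mod 13). x = 3×13×5 + 3×8×5 ≡ 3 (mod 104)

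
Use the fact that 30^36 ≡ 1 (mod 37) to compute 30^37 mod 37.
By Fermat: 30^{36} ≡ 1 (mod 37). So 30^{37} = 30^{36} · 30^{1} ≡ 30^{1} ≡ 30 (mod 37)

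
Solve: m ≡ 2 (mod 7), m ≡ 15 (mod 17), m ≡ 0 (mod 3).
M = 7 × 17 × 3 = 357. M₁ = 51, y₁ ≡ 4 (mod 7). M₂ = 21, y₂ ≡ 13 (mod 17). M₃ = 119, y₃ ≡ 2 (mod 3). m = 2×51×4 + 15×21×13 + 0×119×2 ≡ 219 (mod 357)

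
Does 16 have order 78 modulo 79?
16^{39} ≡ 1 mod 79 and 39 < 78, so ord_79(16) = 39 ≠ 78 and 16 is not a primitive root.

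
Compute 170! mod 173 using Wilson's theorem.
(172)! = (170)! × (171) × (172) ≡ -1 mod 173. So (170)! ≡ -1 × [(172)(171)]^(-1) ≡ 86 mod 173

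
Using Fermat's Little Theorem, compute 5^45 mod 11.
By Fermat: 5^{10} ≡ 1 mod 11. 45 = 4×10 + 5. So 5^{45} ≡ 5^{5} ≡ 1 mod 11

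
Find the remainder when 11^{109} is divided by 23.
By Fermat: 11^{22} ≡ 1 (mod 23). 109 = 4×22 + 21. So 11^{109} ≡ 11^{21} ≡ 21 (mod 23)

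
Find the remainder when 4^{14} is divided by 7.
By Fermat: 4^{6} ≡ 1 (mod 7). 14 = 2×6 + 2. So 4^{14} ≡ 4^{2} ≡ 2 (mod 7)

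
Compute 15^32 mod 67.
By repeated squaring mod 67: 15^{1}≡15, 15^{2}≡24, 15^{4}≡40, 15^{8}≡59, 15^{16}≡64, 15^{32}≡9. So 15^{32} ≡ 9 mod 67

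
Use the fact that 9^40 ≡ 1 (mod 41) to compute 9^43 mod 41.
By Fermat: 9^{40} ≡ 1 (mod 41). So 9^{43} = 9^{40} · 9^{3} ≡ 9^{3} ≡ 32 (mod 41)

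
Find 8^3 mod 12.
8^{3} = 512 ≡ 8 mod 12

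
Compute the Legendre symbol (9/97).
(9/97) = 9^{48} mod 97 = 1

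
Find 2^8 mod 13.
By repeated squaring mod 13: 2^{1}≡2, 2^{2}≡4, 2^{4}≡3, 2^{8}≡9. So 2^{8} ≡ 9 mod 13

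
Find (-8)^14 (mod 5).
Using Fermat: (-8)^{4} ≡ 1 (mod 5). 14 ≡ 2 (mod 4). So (-8)^{14} ≡ (-8)^{2} ≡ 4 (mod 5)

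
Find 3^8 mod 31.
By repeated squaring mod 31: 3^{1}≡3, 3^{2}≡9, 3^{4}≡19, 3^{8}≡20. So 3^{8} ≡ 20 mod 31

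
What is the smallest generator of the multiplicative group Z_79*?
g = 3. For each prime q|78: 3^{39}≡78, 3^{26}≡23, 3^{6}≡18, none ≡ 1, so ord_79(3) = 78 and 3 is a primitive root.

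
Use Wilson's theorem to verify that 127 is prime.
(126)! mod 127 = 126. Since this equals -1 mod 127, Wilson confirms 127 is prime.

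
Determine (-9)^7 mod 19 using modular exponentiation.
By repeated squaring mod 19: (-9)^{1}≡10, (-9)^{2}≡5, (-9)^{4}≡6. Then (-9)^{7} = (-9)^{4+2+1} ≡ 6 × 5 × 10 ≡ 15 mod 19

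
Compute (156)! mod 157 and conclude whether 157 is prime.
(156)! mod 157 = 156. Since 156 ≡ -1 (mod 157), 157 is prime.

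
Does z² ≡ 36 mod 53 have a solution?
By Euler's criterion: 36^{26} ≡ 1 mod 53. Since this equals 1, 36 is a QR.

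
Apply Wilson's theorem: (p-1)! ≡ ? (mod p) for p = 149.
By Wilson's theorem, (148)! ≡ -1 ≡ 148 mod 149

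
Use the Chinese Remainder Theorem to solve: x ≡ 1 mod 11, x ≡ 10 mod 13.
M = 11 × 13 = 143. M₁ = 13, y₁ ≡ 6 mod 11. M₂ = 11, y₂ ≡ 6 mod 13. x = 1×13×6 + 10×11×6 ≡ 23 mod 143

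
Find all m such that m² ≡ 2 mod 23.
The square roots of 2 mod 23 are 18 and 5. Verify: 18² = 324 ≡ 2 mod 23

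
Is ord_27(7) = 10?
Powers of 7 mod 27: 7^1≡7, 7^2≡22, 7^3≡19, 7^4≡25, 7^5≡13, 7^6≡10, 7^7≡16, 7^8≡4, 7^9≡1. Already 7^9≡1, so the order is 9 < 10. No, the actual order is 9.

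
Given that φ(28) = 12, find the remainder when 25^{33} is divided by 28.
By Euler: 25^{12} ≡ 1 (mod 28) since gcd(25, 28) = 1. 33 = 2×12 + 9. So 25^{33} ≡ 25^{9} ≡ 1 (mod 28)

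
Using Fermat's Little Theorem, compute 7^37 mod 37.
By Fermat: 7^{36} ≡ 1 (mod 37). So 7^{37} = 7^{36} · 7^{1} ≡ 7^{1} ≡ 7 (mod 37)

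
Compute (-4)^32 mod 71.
By repeated squaring (mod 71): (-4)^{1}≡67, (-4)^{2}≡16, (-4)^{4}≡43, (-4)^{8}≡3, (-4)^{16}≡9, (-4)^{32}≡10. So (-4)^{32} ≡ 10 (mod 71)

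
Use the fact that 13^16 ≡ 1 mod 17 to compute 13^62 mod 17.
By Fermat: 13^{16} ≡ 1 mod 17. 62 = 3×16 + 14. So 13^{62} ≡ 13^{14} ≡ 16 mod 17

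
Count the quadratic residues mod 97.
For prime 97, there are (p-1)/2 = (97-1)/2 = 48 quadratic residues (excluding 0).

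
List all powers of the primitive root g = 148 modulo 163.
148^1, 148^2, ..., 148^{162} mod 163: [148, 62, 48, 95, 42, 22, 159, 60, 78, 134, 109, 158, 75, 16, 86, 14, 116, 53, 20, 26, 99, 145, 107, 25, 114, 83, 59, 93, 72, 61, 63, 33, 157, 90, 117, 38, 82, 74, 31, 24, 129, 21, 11, 161, 30, 39, 67, 136, 79, 119, 8, 43, 7, 58, 108, 10, 13, 131, 154, 135, 94, 57, 123, 111, 128, 36, 112, 113, 98, 160, 45, 140, 19, 41, 37, 97, 12, 146, 92, 87, 162, 15, 101, 115, 68, 121, 141, 4, 103, 85, 29, 54, 5, 88, 147, 77, 149, 47, 110, 143, 137, 64, 18, 56, 138, 49, 80, 104, 70, 91, 102, 100, 130, 6, 73, 46, 125, 81, 89, 132, 139, 34, 142, 152, 2, 133, 124, 96, 27, 84, 44, 155, 120, 156, 105, 55, 153, 150, 32, 9, 28, 69, 106, 40, 52, 35, 127, 51, 50, 65, 3, 118, 23, 144, 122, 126, 66, 151, 17, 71, 76, 1]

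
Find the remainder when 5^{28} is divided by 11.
By Fermat: 5^{10} ≡ 1 mod 11. 28 = 2×10 + 8. So 5^{28} ≡ 5^{8} ≡ 4 mod 11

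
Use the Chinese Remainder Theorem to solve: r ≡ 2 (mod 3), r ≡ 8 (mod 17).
M = 3 × 17 = 51. M₁ = 17, y₁ ≡ 2 (mod 3). M₂ = 3, y₂ ≡ 6 (mod 17). r = 2×17×2 + 8×3×6 ≡ 8 (mod 51)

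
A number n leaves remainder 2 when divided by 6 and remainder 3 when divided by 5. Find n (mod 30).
M = 6 × 5 = 30. M₁ = 5, y₁ ≡ 5 (mod 6). M₂ = 6, y₂ ≡ 1 (mod 5). n = 2×5×5 + 3×6×1 ≡ 8 (mod 30)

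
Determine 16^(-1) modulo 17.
Since 17 is prime, by Fermat 16^(-1) ≡ 16^{15} ≡ 16 mod 17. Verify: 16 × 16 = 256 ≡ 1 mod 17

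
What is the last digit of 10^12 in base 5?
By repeated squaring mod 5: 10^{1}≡0, 10^{2}≡0, 10^{4}≡0, 10^{8}≡0. Then 10^{12} = 10^{8+4} ≡ 0 × 0 ≡ 0 mod 5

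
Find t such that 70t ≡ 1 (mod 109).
Since 109 is prime, by Fermat 70^(-1) ≡ 70^{107} ≡ 95 (mod 109). Verify: 70 × 95 = 6650 ≡ 1 (mod 109)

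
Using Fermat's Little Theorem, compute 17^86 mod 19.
By Fermat: 17^{18} ≡ 1 mod 19. 86 = 4×18 + 14. So 17^{86} ≡ 17^{14} ≡ 6 mod 19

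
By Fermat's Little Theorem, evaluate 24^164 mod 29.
By Fermat: 24^{28} ≡ 1 mod 29. 164 = 5×28 + 24. So 24^{164} ≡ 24^{24} ≡ 20 mod 29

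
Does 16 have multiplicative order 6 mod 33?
Powers of 16 mod 33: 16^1≡16, 16^2≡25, 16^3≡4, 16^4≡31, 16^5≡1. Already 16^5≡1, so the order is 5 < 6. No, the actual order is 5.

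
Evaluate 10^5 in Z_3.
Using Fermat: 10^{2} ≡ 1 mod 3. 5 ≡ 1 mod 2. So 10^{5} ≡ 10^{1} ≡ 1 mod 3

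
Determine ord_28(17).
Powers of 17 mod 28: 17^1≡17, 17^2≡9, 17^3≡13, 17^4≡25, 17^5≡5, 17^6≡1. So the order of 17 is 6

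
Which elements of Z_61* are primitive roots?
There are φ(60) = 16 primitive roots mod 61: {2, 6, 7, 10, 17, 18, 26, 30, 31, 35, 43, 44, 51, 54, 55, 59}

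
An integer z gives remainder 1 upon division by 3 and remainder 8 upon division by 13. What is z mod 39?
M = 3 × 13 = 39. M₁ = 13, y₁ ≡ 1 mod 3. M₂ = 3, y₂ ≡ 9 mod 13. z = 1×13×1 + 8×3×9 ≡ 34 mod 39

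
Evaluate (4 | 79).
(4/79) = 4^{39} mod 79 = 1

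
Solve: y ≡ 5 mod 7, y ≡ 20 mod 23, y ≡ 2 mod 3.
M = 7 × 23 × 3 = 483. M₁ = 69, y₁ ≡ 6 mod 7. M₂ = 21, y₂ ≡ 11 mod 23. M₃ = 161, y₃ ≡ 2 mod 3. y = 5×69×6 + 20×21×11 + 2×161×2 ≡ 89 mod 483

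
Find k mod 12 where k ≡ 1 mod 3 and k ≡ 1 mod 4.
M = 3 × 4 = 12. M₁ = 4, y₁ ≡ 1 mod 3. M₂ = 3, y₂ ≡ 3 mod 4. k = 1×4×1 + 1×3×3 ≡ 1 mod 12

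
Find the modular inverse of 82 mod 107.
Since 107 is prime, by Fermat 82^(-1) ≡ 82^{105} ≡ 77 mod 107. Verify: 82 × 77 = 6314 ≡ 1 mod 107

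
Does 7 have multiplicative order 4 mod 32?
Powers of 7 mod 32: 7^1≡7, 7^2≡17, 7^3≡23, 7^4≡1. First k with 7^k≡1 is k=4. Yes, ord_32(7) = 4.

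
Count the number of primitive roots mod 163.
There are φ(163-1) = φ(162) = 54 primitive roots modulo 163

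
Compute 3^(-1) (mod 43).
Since 43 is prime, by Fermat 3^(-1) ≡ 3^{41} ≡ 29 (mod 43). Verify: 3 × 29 = 87 ≡ 1 (mod 43)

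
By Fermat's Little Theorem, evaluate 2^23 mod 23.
By Fermat: 2^{22} ≡ 1 (mod 23). So 2^{23} = 2^{22} · 2^{1} ≡ 2^{1} ≡ 2 (mod 23)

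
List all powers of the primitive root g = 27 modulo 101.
27^1, 27^2, ..., 27^{100} mod 101: [27, 22, 89, 80, 39, 43, 50, 37, 90, 6, 61, 31, 29, 76, 32, 56, 98, 20, 35, 36, 63, 85, 73, 52, 91, 33, 83, 19, 8, 14, 75, 5, 34, 9, 41, 97, 94, 13, 48, 84, 46, 30, 2, 54, 44, 77, 59, 78, 86, 100, 74, 79, 12, 21, 62, 58, 51, 64, 11, 95, 40, 70, 72, 25, 69, 45, 3, 81, 66, 65, 38, 16, 28, 49, 10, 68, 18, 82, 93, 87, 26, 96, 67, 92, 60, 4, 7, 88, 53, 17, 55, 71, 99, 47, 57, 24, 42, 23, 15, 1]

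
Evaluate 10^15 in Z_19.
By repeated squaring (mod 19): 10^{1}≡10, 10^{2}≡5, 10^{4}≡6, 10^{8}≡17. Then 10^{15} = 10^{8+4+2+1} ≡ 17 × 6 × 5 × 10 ≡ 8 (mod 19)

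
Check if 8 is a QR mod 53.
By Euler's criterion: 8^{26} ≡ 52 (mod 53). Since this equals -1 (≡ 52), 8 is not a QR.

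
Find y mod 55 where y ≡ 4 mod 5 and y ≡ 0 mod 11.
M = 5 × 11 = 55. M₁ = 11, y₁ ≡ 1 mod 5. M₂ = 5, y₂ ≡ 9 mod 11. y = 4×11×1 + 0×5×9 ≡ 44 mod 55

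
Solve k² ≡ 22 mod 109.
The square roots of 22 mod 109 are 26 and 83. Verify: 26² = 676 ≡ 22 mod 109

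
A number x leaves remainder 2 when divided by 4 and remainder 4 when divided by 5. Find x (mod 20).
M = 4 × 5 = 20. M₁ = 5, y₁ ≡ 1 (mod 4). M₂ = 4, y₂ ≡ 4 (mod 5). x = 2×5×1 + 4×4×4 ≡ 14 (mod 20)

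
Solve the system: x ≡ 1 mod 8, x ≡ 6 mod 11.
M = 8 × 11 = 88. M₁ = 11, y₁ ≡ 3 mod 8. M₂ = 8, y₂ ≡ 7 mod 11. x = 1×11×3 + 6×8×7 ≡ 17 mod 88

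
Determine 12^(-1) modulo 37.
Since 37 is prime, by Fermat 12^(-1) ≡ 12^{35} ≡ 34 (mod 37). Verify: 12 × 34 = 408 ≡ 1 (mod 37)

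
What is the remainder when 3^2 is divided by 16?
3^{2} = 9 ≡ 9 (mod 16)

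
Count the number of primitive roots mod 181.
There are φ(181-1) = φ(180) = 48 primitive roots modulo 181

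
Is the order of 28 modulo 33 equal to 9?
Powers of 28 mod 33: 28^1≡28, 28^2≡25, 28^3≡7, 28^4≡31, 28^5≡10, 28^6≡16, 28^7≡19, 28^8≡4, 28^9≡13, 28^10≡1. 28^9≡13≢1, so ord ≠ 9. No, the actual order is 10.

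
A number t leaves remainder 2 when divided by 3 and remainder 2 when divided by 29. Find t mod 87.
M = 3 × 29 = 87. M₁ = 29, y₁ ≡ 2 mod 3. M₂ = 3, y₂ ≡ 10 mod 29. t = 2×29×2 + 2×3×10 ≡ 2 mod 87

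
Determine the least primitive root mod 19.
g = 2. For each prime q|18: 2^{9}≡18, 2^{6}≡7, none ≡ 1, so ord_19(2) = 18 and 2 is a primitive root.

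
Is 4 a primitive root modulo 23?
4^{11} ≡ 1 (mod 23) and 11 < 22, so ord_23(4) = 11 ≠ 22 and 4 is not a primitive root.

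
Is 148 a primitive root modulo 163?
ord_163(148) divides 162. For each prime q|162: 148^{81}≡162, 148^{54}≡58, none ≡ 1. So 148 has order 162 and is a primitive root mod 163.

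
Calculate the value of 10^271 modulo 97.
Using Fermat: 10^{96} ≡ 1 (mod 97). 271 ≡ 79 (mod 96). So 10^{271} ≡ 10^{79} ≡ 23 (mod 97)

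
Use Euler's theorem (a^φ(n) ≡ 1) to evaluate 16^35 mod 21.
By Euler: 16^{12} ≡ 1 mod 21 since gcd(16, 21) = 1. 35 = 2×12 + 11. So 16^{35} ≡ 16^{11} ≡ 4 mod 21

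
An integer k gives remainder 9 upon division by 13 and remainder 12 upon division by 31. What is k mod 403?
M = 13 × 31 = 403. M₁ = 31, y₁ ≡ 8 mod 13. M₂ = 13, y₂ ≡ 12 mod 31. k = 9×31×8 + 12×13×12 ≡ 74 mod 403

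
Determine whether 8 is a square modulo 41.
By Euler's criterion: 8^{20} ≡ 1 mod 41. Since this equals 1, 8 is a QR.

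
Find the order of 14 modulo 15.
Powers of 14 mod 15: 14^1≡14, 14^2≡1. ord_15(14) = 2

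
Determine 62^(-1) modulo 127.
Since 127 is prime, by Fermat 62^(-1) ≡ 62^{125} ≡ 84 mod 127. Verify: 62 × 84 = 5208 ≡ 1 mod 127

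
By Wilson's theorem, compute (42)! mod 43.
By Wilson's theorem, (42)! ≡ -1 ≡ 42 mod 43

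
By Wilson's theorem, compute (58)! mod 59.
By Wilson's theorem, (58)! ≡ -1 ≡ 58 mod 59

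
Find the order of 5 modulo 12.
Powers of 5 mod 12: 5^1≡5, 5^2≡1. ord_12(5) = 2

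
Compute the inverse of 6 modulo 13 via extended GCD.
Extended GCD: 6(-2) + 13(1) = 1. So 6^(-1) ≡ -2 ≡ 11 mod 13. Verify: 6 × 11 = 66 ≡ 1 mod 13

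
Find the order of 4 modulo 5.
Powers of 4 mod 5: 4^1≡4, 4^2≡1. So the order of 4 is 2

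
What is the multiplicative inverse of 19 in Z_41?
Since 41 is prime, by Fermat 19^(-1) ≡ 19^{39} ≡ 13 mod 41. Verify: 19 × 13 = 247 ≡ 1 mod 41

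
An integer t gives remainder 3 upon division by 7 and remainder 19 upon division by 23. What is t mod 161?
M = 7 × 23 = 161. M₁ = 23, y₁ ≡ 4 mod 7. M₂ = 7, y₂ ≡ 10 mod 23. t = 3×23×4 + 19×7×10 ≡ 157 mod 161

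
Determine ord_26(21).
Powers of 21 mod 26: 21^1≡21, 21^2≡25, 21^3≡5, 21^4≡1. So the order of 21 is 4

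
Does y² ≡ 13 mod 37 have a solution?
By Euler's criterion: 13^{18} ≡ 36 mod 37. Since this equals -1 (≡ 36), 13 is not a QR.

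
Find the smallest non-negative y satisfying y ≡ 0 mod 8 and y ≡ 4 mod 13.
M = 8 × 13 = 104. M₁ = 13, y₁ ≡ 5 mod 8. M₂ = 8, y₂ ≡ 5 mod 13. y = 0×13×5 + 4×8×5 ≡ 56 mod 104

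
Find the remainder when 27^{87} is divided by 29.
By Fermat: 27^{28} ≡ 1 mod 29. 87 = 3×28 + 3. So 27^{87} ≡ 27^{3} ≡ 21 mod 29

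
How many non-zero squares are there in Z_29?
The squaring map on Z_29* is 2-to-1, so there are (28)/2 = 14 QRs.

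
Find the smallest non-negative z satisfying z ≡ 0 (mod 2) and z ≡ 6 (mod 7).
M = 2 × 7 = 14. M₁ = 7, y₁ ≡ 1 (mod 2). M₂ = 2, y₂ ≡ 4 (mod 7). z = 0×7×1 + 6×2×4 ≡ 6 (mod 14)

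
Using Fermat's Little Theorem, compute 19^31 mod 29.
By Fermat: 19^{28} ≡ 1 mod 29. So 19^{31} = 19^{28} · 19^{3} ≡ 19^{3} ≡ 15 mod 29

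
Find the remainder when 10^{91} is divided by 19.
By Fermat: 10^{18} ≡ 1 mod 19. 91 = 5×18 + 1. So 10^{91} ≡ 10^{1} ≡ 10 mod 19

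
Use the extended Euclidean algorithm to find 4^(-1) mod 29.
Extended GCD: 4(-7) + 29(1) = 1. So 4^(-1) ≡ -7 ≡ 22 (mod 29). Verify: 4 × 22 = 88 ≡ 1 (mod 29)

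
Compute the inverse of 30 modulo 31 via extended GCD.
Extended GCD: 30(-1) + 31(1) = 1. So 30^(-1) ≡ -1 ≡ 30 (mod 31). Verify: 30 × 30 = 900 ≡ 1 (mod 31)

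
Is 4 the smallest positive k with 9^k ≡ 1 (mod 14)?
Powers of 9 mod 14: 9^1≡9, 9^2≡11, 9^3≡1. Already 9^3≡1, so the order is 3 < 4. No, the actual order is 3.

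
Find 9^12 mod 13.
Using Fermat: 9^{12} ≡ 1 mod 13. 12 ≡ 0 mod 12. So 9^{12} ≡ 9^{0} ≡ 1 mod 13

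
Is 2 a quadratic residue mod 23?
By Euler's criterion: 2^{11} ≡ 1 (mod 23). Since this equals 1, 2 is a QR.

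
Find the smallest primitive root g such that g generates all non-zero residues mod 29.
g = 2. Powers: [2, 4, 8, 16, 3, 6, 12, 24, 19, 9, ...] generates all 28 non-zero residues.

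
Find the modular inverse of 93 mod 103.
Since 103 is prime, by Fermat 93^(-1) ≡ 93^{101} ≡ 72 (mod 103). Verify: 93 × 72 = 6696 ≡ 1 (mod 103)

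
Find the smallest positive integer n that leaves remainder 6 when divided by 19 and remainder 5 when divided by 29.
M = 19 × 29 = 551. M₁ = 29, y₁ ≡ 2 (mod 19). M₂ = 19, y₂ ≡ 26 (mod 29). n = 6×29×2 + 5×19×26 ≡ 63 (mod 551)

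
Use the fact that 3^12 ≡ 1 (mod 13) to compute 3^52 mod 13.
By Fermat: 3^{12} ≡ 1 (mod 13). 52 = 4×12 + 4. So 3^{52} ≡ 3^{4} ≡ 3 (mod 13)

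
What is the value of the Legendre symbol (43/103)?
(43/103) = 43^{51} mod 103 = -1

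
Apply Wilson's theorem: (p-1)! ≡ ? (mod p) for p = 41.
By Wilson's theorem, (40)! ≡ -1 ≡ 40 mod 41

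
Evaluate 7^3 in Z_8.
7^{3} = 343 ≡ 7 mod 8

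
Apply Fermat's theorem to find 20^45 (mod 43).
By Fermat: 20^{42} ≡ 1 (mod 43). So 20^{45} = 20^{42} · 20^{3} ≡ 20^{3} ≡ 2 (mod 43)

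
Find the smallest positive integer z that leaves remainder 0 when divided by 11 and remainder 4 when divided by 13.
M = 11 × 13 = 143. M₁ = 13, y₁ ≡ 6 mod 11. M₂ = 11, y₂ ≡ 6 mod 13. z = 0×13×6 + 4×11×6 ≡ 121 mod 143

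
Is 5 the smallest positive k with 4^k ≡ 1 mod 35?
Powers of 4 mod 35: 4^1≡4, 4^2≡16, 4^3≡29, 4^4≡11, 4^5≡9, 4^6≡1. 4^5≡9≢1, so ord ≠ 5. No, the actual order is 6.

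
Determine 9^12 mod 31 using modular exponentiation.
By repeated squaring mod 31: 9^{1}≡9, 9^{2}≡19, 9^{4}≡20, 9^{8}≡28. Then 9^{12} = 9^{8+4} ≡ 28 × 20 ≡ 2 mod 31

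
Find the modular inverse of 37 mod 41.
Since 41 is prime, by Fermat 37^(-1) ≡ 37^{39} ≡ 10 (mod 41). Verify: 37 × 10 = 370 ≡ 1 (mod 41)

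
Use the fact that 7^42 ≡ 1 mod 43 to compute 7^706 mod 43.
By Fermat: 7^{42} ≡ 1 mod 43. 706 ≡ 34 mod 42. So 7^{706} ≡ 7^{34} ≡ 36 mod 43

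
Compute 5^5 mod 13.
By repeated squaring (mod 13): 5^{1}≡5, 5^{2}≡12, 5^{4}≡1. Then 5^{5} = 5^{4+1} ≡ 1 × 5 ≡ 5 (mod 13)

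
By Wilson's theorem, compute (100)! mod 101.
By Wilson's theorem, (100)! ≡ -1 ≡ 100 mod 101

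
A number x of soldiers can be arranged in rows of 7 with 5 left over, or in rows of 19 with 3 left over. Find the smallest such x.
M = 7 × 19 = 133. M₁ = 19, y₁ ≡ 3 (mod 7). M₂ = 7, y₂ ≡ 11 (mod 19). x = 5×19×3 + 3×7×11 ≡ 117 (mod 133)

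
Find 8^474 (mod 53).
Using Fermat: 8^{52} ≡ 1 (mod 53). 474 ≡ 6 (mod 52). So 8^{474} ≡ 8^{6} ≡ 6 (mod 53)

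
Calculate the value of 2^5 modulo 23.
By repeated squaring (mod 23): 2^{1}≡2, 2^{2}≡4, 2^{4}≡16. Then 2^{5} = 2^{4+1} ≡ 16 × 2 ≡ 9 (mod 23)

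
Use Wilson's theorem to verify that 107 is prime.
(106)! mod 107 = 106. Since this equals -1 mod 107, Wilson confirms 107 is prime.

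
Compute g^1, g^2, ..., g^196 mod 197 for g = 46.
46^1, 46^2, ..., 46^{196} mod 197: [46, 146, 18, 40, 67, 127, 129, 24, 119, 155, 38, 172, 32, 93, 141, 182, 98, 174, 124, 188, 177, 65, 35, 34, 185, 39, 21, 178, 111, 181, 52, 28, 106, 148, 110, 135, 103, 10, 66, 81, 180, 6, 79, 88, 108, 43, 8, 171, 183, 144, 123, 142, 31, 47, 192, 164, 58, 107, 194, 59, 153, 143, 77, 193, 13, 7, 125, 37, 126, 83, 75, 101, 115, 168, 45, 100, 69, 22, 27, 60, 2, 92, 95, 36, 80, 134, 57, 61, 48, 41, 113, 76, 147, 64, 186, 85, 167, 196, 151, 51, 179, 157, 130, 70, 68, 173, 78, 42, 159, 25, 165, 104, 56, 15, 99, 23, 73, 9, 20, 132, 162, 163, 12, 158, 176, 19, 86, 16, 145, 169, 91, 49, 87, 62, 94, 187, 131, 116, 17, 191, 118, 109, 89, 154, 189, 26, 14, 53, 74, 55, 166, 150, 5, 33, 139, 90, 3, 138, 44, 54, 120, 4, 184, 190, 72, 160, 71, 114, 122, 96, 82, 29, 152, 97, 128, 175, 170, 137, 195, 105, 102, 161, 117, 63, 140, 136, 149, 156, 84, 121, 50, 133, 11, 112, 30, 1]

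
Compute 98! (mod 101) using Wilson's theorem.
(100)! = (98)! × (99) × (100) ≡ -1 (mod 101). So (98)! ≡ -1 × [(100)(99)]^(-1) ≡ 50 (mod 101)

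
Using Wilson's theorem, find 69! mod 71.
(70)! = (69)! × (70) ≡ -1 (mod 71). So (69)! ≡ -1 × (70)^(-1) ≡ (-1)×(-1) = 1 (mod 71)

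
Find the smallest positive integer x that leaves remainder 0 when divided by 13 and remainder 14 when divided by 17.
M = 13 × 17 = 221. M₁ = 17, y₁ ≡ 10 mod 13. M₂ = 13, y₂ ≡ 4 mod 17. x = 0×17×10 + 14×13×4 ≡ 65 mod 221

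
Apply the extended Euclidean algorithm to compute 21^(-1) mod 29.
Extended GCD: 21(-11) + 29(8) = 1. So 21^(-1) ≡ -11 ≡ 18 (mod 29). Verify: 21 × 18 = 378 ≡ 1 (mod 29)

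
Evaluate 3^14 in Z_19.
By repeated squaring mod 19: 3^{1}≡3, 3^{2}≡9, 3^{4}≡5, 3^{8}≡6. Then 3^{14} = 3^{8+4+2} ≡ 6 × 5 × 9 ≡ 4 mod 19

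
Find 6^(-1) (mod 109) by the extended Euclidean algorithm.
Extended GCD: 6(-18) + 109(1) = 1. So 6^(-1) ≡ -18 ≡ 91 (mod 109). Verify: 6 × 91 = 546 ≡ 1 (mod 109)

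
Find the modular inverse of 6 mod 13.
Since 13 is prime, by Fermat 6^(-1) ≡ 6^{11} ≡ 11 mod 13. Verify: 6 × 11 = 66 ≡ 1 mod 13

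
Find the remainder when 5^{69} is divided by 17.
By Fermat: 5^{16} ≡ 1 (mod 17). 69 = 4×16 + 5. So 5^{69} ≡ 5^{5} ≡ 14 (mod 17)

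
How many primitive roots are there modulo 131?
A prime p has φ(p-1) primitive roots; here φ(130) = 48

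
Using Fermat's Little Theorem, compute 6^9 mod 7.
By Fermat: 6^{6} ≡ 1 (mod 7). So 6^{9} = 6^{6} · 6^{3} ≡ 6^{3} ≡ 6 (mod 7)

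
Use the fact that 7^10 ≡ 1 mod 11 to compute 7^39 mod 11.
By Fermat: 7^{10} ≡ 1 mod 11. 39 = 3×10 + 9. So 7^{39} ≡ 7^{9} ≡ 8 mod 11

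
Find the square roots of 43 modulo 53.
The square roots of 43 mod 53 are 34 and 19. Verify: 34² = 1156 ≡ 43 mod 53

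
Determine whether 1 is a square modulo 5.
By Euler's criterion: 1^{2} ≡ 1 mod 5. Since this equals 1, 1 is a QR.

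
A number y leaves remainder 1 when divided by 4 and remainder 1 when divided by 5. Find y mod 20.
M = 4 × 5 = 20. M₁ = 5, y₁ ≡ 1 mod 4. M₂ = 4, y₂ ≡ 4 mod 5. y = 1×5×1 + 1×4×4 ≡ 1 mod 20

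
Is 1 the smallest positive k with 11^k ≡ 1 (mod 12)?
Powers of 11 mod 12: 11^1≡11, 11^2≡1. 11^1≡11≢1, so ord ≠ 1. No, the actual order is 2.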